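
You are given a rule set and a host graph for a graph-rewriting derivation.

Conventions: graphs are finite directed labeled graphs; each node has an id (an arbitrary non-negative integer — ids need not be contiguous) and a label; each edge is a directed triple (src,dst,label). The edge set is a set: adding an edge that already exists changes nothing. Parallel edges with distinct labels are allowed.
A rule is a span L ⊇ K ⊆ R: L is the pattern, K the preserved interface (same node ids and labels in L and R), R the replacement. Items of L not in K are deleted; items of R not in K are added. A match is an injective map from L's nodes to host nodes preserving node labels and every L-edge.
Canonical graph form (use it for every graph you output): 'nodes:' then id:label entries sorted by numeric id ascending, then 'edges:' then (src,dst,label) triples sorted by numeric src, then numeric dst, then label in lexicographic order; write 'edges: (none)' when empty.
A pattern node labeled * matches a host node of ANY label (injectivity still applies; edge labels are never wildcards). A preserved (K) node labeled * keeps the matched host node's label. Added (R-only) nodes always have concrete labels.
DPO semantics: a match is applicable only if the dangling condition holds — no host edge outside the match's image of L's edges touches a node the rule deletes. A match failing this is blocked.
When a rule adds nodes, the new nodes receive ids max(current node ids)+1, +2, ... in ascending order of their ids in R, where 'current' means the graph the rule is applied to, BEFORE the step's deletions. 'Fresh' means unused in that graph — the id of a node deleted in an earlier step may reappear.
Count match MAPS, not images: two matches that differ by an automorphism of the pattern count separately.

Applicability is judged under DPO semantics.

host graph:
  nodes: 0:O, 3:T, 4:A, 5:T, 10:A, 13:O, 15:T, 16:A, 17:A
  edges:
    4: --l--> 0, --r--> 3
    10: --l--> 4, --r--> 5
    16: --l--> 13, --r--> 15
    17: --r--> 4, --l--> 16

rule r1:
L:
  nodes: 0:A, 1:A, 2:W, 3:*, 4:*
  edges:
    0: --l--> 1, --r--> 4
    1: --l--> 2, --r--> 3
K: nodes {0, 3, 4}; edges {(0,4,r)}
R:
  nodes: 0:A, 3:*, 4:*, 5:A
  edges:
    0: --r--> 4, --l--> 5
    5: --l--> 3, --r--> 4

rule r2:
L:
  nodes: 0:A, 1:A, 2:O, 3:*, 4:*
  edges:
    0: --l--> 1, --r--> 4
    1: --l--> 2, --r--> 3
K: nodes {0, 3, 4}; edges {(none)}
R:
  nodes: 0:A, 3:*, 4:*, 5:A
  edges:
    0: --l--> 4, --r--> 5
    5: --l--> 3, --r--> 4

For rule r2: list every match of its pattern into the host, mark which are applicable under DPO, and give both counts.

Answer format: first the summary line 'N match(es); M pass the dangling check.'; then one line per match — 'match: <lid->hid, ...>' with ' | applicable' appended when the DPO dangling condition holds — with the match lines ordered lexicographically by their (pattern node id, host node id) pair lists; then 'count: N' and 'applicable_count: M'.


2 match(es); 1 pass the dangling check.
match: 0->10, 1->4, 2->0, 3->3, 4->5
match: 0->17, 1->16, 2->13, 3->15, 4->4 | applicable
count: 2
applicable_count: 1


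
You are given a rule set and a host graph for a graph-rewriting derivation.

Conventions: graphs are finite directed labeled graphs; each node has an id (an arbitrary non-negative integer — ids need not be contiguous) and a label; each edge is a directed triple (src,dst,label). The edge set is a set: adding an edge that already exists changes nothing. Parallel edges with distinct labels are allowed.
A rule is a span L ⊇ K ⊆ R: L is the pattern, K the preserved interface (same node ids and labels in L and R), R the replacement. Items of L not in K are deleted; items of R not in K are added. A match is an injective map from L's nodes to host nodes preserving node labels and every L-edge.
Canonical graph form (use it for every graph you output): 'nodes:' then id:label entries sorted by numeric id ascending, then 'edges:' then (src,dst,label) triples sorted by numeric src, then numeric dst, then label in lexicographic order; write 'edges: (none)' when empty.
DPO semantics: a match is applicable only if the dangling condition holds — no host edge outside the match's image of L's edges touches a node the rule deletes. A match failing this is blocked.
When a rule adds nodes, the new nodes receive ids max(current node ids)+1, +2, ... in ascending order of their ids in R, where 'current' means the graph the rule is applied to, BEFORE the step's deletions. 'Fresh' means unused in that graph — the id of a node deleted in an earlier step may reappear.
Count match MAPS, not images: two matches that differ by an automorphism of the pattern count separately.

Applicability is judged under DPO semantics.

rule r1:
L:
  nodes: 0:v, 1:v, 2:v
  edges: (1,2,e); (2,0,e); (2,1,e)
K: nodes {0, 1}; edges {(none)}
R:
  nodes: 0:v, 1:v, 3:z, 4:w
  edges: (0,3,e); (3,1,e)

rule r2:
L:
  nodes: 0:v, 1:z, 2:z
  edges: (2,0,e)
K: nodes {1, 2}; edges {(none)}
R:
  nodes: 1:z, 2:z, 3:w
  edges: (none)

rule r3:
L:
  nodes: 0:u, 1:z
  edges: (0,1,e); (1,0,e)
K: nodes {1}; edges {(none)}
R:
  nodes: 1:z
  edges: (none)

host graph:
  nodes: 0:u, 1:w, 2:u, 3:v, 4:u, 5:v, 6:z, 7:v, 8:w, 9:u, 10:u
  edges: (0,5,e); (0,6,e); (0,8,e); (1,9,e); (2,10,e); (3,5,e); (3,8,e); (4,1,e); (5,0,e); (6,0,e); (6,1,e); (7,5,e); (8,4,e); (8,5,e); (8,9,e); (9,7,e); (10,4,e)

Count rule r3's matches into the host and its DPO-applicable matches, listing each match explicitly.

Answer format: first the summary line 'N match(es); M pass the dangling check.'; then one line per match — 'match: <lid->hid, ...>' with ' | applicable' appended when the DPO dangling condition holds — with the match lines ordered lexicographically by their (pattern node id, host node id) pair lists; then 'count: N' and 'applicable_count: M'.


1 match(es); 0 pass the dangling check.
match: 0->0, 1->6
count: 1
applicable_count: 0


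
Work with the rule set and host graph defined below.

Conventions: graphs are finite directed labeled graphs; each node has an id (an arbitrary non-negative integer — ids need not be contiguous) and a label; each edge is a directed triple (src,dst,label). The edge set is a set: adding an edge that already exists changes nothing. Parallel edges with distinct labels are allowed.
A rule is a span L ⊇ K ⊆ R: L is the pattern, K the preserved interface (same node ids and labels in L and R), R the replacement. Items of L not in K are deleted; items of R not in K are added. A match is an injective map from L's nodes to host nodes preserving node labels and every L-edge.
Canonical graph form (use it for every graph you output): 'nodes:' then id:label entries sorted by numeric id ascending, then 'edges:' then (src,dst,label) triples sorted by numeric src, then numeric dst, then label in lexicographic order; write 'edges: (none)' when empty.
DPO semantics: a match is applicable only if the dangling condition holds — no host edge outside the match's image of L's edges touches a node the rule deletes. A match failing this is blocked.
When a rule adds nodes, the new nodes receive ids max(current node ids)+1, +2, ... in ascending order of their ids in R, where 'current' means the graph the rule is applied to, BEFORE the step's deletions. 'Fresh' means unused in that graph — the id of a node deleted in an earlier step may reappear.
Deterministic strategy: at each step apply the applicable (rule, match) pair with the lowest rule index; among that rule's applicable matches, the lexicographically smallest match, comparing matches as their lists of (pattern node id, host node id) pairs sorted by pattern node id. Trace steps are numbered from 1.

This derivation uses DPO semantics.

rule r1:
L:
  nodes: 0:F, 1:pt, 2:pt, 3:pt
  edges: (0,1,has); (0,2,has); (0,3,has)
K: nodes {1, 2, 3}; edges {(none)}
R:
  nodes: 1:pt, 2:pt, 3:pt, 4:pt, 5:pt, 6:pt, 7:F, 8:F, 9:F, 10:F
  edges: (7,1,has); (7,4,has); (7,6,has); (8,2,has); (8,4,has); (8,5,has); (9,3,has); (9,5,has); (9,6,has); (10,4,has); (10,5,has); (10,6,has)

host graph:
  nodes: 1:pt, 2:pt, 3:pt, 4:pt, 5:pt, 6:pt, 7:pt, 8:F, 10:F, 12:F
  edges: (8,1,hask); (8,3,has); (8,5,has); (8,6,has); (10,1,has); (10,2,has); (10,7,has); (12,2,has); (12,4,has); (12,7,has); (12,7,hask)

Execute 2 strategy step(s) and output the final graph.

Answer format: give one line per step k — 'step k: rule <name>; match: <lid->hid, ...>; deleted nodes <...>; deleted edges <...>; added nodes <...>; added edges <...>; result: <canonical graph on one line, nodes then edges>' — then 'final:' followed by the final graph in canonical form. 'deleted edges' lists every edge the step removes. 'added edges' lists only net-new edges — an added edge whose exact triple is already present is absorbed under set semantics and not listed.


step 1: rule r1; match: 0->10, 1->1, 2->2, 3->7; deleted nodes 10; deleted edges (10,1,has); (10,2,has); (10,7,has); added nodes 13, 14, 15, 16, 17, 18, 19; added edges (16,1,has); (16,13,has); (16,15,has); (17,2,has); (17,13,has); (17,14,has); (18,7,has); (18,14,has); (18,15,has); (19,13,has); (19,14,has); (19,15,has); result: nodes: 1:pt, 2:pt, 3:pt, 4:pt, 5:pt, 6:pt, 7:pt, 8:F, 12:F, 13:pt, 14:pt, 15:pt, 16:F, 17:F, 18:F, 19:F edges: (8,1,hask); (8,3,has); (8,5,has); (8,6,has); (12,2,has); (12,4,has); (12,7,has); (12,7,hask); (16,1,has); (16,13,has); (16,15,has); (17,2,has); (17,13,has); (17,14,has); (18,7,has); (18,14,has); (18,15,has); (19,13,has); (19,14,has); (19,15,has)
step 2: rule r1; match: 0->16, 1->1, 2->13, 3->15; deleted nodes 16; deleted edges (16,1,has); (16,13,has); (16,15,has); added nodes 20, 21, 22, 23, 24, 25, 26; added edges (23,1,has); (23,20,has); (23,22,has); (24,13,has); (24,20,has); (24,21,has); (25,15,has); (25,21,has); (25,22,has); (26,20,has); (26,21,has); (26,22,has); result: nodes: 1:pt, 2:pt, 3:pt, 4:pt, 5:pt, 6:pt, 7:pt, 8:F, 12:F, 13:pt, 14:pt, 15:pt, 17:F, 18:F, 19:F, 20:pt, 21:pt, 22:pt, 23:F, 24:F, 25:F, 26:F edges: (8,1,hask); (8,3,has); (8,5,has); (8,6,has); (12,2,has); (12,4,has); (12,7,has); (12,7,hask); (17,2,has); (17,13,has); (17,14,has); (18,7,has); (18,14,has); (18,15,has); (19,13,has); (19,14,has); (19,15,has); (23,1,has); (23,20,has); (23,22,has); (24,13,has); (24,20,has); (24,21,has); (25,15,has); (25,21,has); (25,22,has); (26,20,has); (26,21,has); (26,22,has)
final:
nodes: 1:pt, 2:pt, 3:pt, 4:pt, 5:pt, 6:pt, 7:pt, 8:F, 12:F, 13:pt, 14:pt, 15:pt, 17:F, 18:F, 19:F, 20:pt, 21:pt, 22:pt, 23:F, 24:F, 25:F, 26:F
edges: (8,1,hask); (8,3,has); (8,5,has); (8,6,has); (12,2,has); (12,4,has); (12,7,has); (12,7,hask); (17,2,has); (17,13,has); (17,14,has); (18,7,has); (18,14,has); (18,15,has); (19,13,has); (19,14,has); (19,15,has); (23,1,has); (23,20,has); (23,22,has); (24,13,has); (24,20,has); (24,21,has); (25,15,has); (25,21,has); (25,22,has); (26,20,has); (26,21,has); (26,22,has)


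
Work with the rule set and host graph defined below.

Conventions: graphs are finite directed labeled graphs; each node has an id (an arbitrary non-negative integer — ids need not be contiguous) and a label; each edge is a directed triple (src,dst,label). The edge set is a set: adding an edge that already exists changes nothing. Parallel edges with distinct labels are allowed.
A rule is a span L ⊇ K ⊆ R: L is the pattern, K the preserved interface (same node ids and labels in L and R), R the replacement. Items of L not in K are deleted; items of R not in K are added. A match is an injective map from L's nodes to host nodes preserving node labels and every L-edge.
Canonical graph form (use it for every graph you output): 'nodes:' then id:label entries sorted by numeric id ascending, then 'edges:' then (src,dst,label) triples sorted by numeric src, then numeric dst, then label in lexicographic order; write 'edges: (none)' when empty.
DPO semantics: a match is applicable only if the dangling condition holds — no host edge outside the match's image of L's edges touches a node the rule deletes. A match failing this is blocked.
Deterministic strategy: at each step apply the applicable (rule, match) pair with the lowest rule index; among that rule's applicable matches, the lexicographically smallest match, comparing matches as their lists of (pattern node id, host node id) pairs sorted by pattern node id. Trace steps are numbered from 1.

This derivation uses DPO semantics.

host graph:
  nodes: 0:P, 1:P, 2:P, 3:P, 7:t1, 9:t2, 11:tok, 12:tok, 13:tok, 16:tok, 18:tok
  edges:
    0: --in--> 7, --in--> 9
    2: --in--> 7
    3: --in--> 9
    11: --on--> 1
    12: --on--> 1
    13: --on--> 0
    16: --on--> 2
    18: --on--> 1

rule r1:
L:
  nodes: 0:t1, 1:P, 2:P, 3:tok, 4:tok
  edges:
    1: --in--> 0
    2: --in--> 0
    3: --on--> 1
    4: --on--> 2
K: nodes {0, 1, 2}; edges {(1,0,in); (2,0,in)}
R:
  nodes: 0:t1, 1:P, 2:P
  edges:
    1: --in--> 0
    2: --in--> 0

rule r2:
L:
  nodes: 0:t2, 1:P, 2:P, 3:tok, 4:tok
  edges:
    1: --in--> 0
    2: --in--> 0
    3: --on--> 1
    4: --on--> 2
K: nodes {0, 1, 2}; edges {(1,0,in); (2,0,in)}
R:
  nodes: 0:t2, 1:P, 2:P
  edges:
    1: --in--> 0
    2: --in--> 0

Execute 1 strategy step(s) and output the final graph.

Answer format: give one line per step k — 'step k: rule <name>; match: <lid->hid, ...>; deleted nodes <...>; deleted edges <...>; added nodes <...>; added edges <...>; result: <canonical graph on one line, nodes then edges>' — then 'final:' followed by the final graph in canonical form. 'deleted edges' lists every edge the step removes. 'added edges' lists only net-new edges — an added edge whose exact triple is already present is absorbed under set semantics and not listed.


step 1: rule r1; match: 0->7, 1->0, 2->2, 3->13, 4->16; deleted nodes 13, 16; deleted edges (13,0,on); (16,2,on); added nodes (none); added edges (none); result: nodes: 0:P, 1:P, 2:P, 3:P, 7:t1, 9:t2, 11:tok, 12:tok, 18:tok edges: (0,7,in); (0,9,in); (2,7,in); (3,9,in); (11,1,on); (12,1,on); (18,1,on)
final:
nodes: 0:P, 1:P, 2:P, 3:P, 7:t1, 9:t2, 11:tok, 12:tok, 18:tok
edges: (0,7,in); (0,9,in); (2,7,in); (3,9,in); (11,1,on); (12,1,on); (18,1,on)


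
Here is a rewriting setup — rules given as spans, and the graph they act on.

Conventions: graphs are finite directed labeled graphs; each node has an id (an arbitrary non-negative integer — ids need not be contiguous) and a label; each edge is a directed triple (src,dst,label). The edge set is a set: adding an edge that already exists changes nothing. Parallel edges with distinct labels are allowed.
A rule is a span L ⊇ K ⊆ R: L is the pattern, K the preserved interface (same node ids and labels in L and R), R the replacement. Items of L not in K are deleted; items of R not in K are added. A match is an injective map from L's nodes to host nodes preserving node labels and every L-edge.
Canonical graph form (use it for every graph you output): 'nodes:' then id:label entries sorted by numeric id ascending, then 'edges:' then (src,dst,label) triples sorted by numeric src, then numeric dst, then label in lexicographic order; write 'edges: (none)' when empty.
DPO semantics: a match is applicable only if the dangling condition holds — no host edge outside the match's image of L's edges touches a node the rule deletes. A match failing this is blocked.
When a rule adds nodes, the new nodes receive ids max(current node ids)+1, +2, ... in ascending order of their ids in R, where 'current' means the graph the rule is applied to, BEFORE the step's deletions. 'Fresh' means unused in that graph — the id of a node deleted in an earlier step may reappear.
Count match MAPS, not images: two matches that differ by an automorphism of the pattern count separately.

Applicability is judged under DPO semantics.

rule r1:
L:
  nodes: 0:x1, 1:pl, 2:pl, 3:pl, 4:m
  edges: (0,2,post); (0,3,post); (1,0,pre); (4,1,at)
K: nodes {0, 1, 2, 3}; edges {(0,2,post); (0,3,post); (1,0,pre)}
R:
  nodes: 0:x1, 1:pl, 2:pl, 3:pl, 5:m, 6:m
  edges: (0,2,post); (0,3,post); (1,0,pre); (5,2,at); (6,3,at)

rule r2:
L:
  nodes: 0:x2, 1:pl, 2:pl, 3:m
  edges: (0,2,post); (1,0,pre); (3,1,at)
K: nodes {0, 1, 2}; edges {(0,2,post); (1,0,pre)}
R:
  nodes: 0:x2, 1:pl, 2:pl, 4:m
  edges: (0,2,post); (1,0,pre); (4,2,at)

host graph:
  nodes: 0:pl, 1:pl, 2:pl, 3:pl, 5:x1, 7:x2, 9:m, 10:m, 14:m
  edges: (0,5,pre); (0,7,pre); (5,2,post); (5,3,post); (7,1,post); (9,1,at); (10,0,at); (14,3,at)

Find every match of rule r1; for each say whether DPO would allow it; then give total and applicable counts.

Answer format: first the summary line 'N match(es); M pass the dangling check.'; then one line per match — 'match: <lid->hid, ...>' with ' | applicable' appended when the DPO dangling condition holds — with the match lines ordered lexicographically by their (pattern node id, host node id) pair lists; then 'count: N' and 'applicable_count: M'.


2 match(es); 2 pass the dangling check.
match: 0->5, 1->0, 2->2, 3->3, 4->10 | applicable
match: 0->5, 1->0, 2->3, 3->2, 4->10 | applicable
count: 2
applicable_count: 2


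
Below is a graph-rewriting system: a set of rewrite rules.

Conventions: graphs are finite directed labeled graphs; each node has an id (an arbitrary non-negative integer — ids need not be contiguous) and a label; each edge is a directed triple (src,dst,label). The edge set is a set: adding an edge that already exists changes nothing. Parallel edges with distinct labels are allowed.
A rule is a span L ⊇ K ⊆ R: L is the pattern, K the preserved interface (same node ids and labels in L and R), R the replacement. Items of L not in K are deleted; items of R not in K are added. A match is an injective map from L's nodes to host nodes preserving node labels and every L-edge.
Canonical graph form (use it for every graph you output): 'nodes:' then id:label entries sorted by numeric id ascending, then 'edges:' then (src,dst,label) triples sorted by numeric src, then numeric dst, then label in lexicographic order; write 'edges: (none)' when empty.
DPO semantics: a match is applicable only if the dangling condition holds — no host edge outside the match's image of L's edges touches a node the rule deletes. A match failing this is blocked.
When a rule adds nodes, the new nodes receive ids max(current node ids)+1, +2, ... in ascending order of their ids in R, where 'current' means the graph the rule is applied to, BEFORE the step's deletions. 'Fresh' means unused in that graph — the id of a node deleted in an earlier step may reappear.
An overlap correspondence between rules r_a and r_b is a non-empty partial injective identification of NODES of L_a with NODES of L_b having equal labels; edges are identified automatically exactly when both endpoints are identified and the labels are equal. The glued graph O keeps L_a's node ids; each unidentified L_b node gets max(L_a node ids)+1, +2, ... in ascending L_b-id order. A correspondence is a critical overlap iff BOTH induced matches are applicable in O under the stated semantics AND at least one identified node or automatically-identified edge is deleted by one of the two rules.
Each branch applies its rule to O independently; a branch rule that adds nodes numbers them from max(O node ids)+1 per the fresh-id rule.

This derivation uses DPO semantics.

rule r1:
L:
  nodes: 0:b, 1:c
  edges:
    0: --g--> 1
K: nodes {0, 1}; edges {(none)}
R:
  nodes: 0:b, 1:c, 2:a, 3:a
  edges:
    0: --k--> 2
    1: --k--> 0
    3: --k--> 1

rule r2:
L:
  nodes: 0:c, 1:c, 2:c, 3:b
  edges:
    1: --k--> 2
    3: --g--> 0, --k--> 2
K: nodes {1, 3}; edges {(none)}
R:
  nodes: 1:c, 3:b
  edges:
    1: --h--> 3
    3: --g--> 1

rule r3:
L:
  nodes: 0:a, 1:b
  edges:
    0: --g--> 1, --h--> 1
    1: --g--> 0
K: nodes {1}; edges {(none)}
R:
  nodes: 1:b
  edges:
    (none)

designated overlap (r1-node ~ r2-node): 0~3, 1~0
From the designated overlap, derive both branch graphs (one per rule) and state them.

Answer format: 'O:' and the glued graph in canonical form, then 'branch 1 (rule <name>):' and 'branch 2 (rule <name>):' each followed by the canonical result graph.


O:
nodes: 0:b, 1:c, 2:c, 3:c
edges: (0,1,g); (0,3,k); (2,3,k)
branch 1 (rule r1):
nodes: 0:b, 1:c, 2:c, 3:c, 4:a, 5:a
edges: (0,3,k); (0,4,k); (1,0,k); (2,3,k); (5,1,k)
branch 2 (rule r2):
nodes: 0:b, 2:c
edges: (0,2,g); (2,0,h)


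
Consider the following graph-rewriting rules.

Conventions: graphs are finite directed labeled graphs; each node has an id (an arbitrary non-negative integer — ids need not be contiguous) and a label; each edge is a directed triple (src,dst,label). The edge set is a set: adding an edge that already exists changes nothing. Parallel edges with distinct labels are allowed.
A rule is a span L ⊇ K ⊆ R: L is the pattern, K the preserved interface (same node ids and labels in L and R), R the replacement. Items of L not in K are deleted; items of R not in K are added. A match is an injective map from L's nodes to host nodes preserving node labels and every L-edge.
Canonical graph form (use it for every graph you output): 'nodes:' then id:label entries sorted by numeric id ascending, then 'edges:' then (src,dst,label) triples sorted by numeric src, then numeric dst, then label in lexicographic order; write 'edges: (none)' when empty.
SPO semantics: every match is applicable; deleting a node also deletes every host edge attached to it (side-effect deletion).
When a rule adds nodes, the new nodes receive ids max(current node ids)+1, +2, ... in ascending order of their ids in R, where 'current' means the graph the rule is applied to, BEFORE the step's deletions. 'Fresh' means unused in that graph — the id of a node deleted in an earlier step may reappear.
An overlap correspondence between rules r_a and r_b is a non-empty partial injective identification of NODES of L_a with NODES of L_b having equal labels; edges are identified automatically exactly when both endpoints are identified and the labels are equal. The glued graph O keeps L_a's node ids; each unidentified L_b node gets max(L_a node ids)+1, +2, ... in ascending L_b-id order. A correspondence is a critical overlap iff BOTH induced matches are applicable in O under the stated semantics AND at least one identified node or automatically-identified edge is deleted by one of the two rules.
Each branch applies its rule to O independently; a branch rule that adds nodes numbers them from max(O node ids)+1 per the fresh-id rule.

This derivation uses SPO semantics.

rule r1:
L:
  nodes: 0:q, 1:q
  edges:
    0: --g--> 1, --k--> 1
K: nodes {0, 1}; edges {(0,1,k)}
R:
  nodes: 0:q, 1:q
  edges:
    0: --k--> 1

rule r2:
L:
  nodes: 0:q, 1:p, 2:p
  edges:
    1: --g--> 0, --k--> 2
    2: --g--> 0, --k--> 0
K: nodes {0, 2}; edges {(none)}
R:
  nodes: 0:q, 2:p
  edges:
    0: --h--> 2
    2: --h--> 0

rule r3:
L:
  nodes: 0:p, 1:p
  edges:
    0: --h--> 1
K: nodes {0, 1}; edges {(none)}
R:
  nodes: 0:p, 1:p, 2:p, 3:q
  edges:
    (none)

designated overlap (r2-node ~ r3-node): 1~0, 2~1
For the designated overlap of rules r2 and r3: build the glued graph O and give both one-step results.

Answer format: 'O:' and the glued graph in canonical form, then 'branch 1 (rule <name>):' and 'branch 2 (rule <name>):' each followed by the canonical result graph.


O:
nodes: 0:q, 1:p, 2:p
edges: (1,0,g); (1,2,h); (1,2,k); (2,0,g); (2,0,k)
branch 1 (rule r2):
nodes: 0:q, 2:p
edges: (0,2,h); (2,0,h)
branch 2 (rule r3):
nodes: 0:q, 1:p, 2:p, 3:p, 4:q
edges: (1,0,g); (1,2,k); (2,0,g); (2,0,k)


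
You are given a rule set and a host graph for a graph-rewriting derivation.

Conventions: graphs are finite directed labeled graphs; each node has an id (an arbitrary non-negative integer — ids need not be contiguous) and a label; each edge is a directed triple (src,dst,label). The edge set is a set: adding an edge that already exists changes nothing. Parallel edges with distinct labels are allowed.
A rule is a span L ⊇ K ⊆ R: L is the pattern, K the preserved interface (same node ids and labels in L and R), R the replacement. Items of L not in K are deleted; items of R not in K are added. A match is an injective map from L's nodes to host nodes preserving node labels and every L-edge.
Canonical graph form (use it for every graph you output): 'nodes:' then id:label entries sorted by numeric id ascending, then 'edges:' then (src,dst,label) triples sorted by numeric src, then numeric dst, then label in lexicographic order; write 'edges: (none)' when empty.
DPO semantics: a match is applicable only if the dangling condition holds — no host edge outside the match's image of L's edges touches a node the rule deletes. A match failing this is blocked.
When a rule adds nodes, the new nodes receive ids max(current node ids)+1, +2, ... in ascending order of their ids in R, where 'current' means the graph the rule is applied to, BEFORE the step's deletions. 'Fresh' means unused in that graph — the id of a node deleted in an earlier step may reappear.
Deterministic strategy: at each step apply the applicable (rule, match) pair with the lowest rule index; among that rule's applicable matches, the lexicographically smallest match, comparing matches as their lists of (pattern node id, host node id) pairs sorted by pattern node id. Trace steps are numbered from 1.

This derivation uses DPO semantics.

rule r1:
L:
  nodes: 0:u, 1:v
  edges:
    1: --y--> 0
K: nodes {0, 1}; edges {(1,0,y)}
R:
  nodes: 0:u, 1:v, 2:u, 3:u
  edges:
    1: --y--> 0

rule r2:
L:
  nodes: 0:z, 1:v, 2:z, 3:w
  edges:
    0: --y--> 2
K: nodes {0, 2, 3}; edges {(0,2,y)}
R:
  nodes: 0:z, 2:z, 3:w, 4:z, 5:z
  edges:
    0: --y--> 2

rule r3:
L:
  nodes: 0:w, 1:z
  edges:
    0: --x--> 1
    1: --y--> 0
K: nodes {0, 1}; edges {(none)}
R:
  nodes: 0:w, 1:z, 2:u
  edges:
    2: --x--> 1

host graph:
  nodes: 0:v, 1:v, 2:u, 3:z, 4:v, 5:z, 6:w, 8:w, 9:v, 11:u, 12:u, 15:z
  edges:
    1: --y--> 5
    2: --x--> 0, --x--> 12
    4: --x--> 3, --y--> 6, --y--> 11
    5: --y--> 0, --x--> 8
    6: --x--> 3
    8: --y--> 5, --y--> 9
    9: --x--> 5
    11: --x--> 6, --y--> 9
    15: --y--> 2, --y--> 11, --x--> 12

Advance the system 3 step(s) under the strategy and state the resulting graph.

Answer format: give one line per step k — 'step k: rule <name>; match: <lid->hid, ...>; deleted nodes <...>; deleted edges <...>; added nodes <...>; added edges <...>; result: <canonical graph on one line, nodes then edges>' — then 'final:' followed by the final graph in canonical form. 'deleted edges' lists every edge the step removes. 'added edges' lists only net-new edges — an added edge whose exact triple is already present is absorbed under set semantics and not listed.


step 1: rule r1; match: 0->11, 1->4; deleted nodes (none); deleted edges (none); added nodes 16, 17; added edges (none); result: nodes: 0:v, 1:v, 2:u, 3:z, 4:v, 5:z, 6:w, 8:w, 9:v, 11:u, 12:u, 15:z, 16:u, 17:u edges: (1,5,y); (2,0,x); (2,12,x); (4,3,x); (4,6,y); (4,11,y); (5,0,y); (5,8,x); (6,3,x); (8,5,y); (8,9,y); (9,5,x); (11,6,x); (11,9,y); (15,2,y); (15,11,y); (15,12,x)
step 2: rule r1; match: 0->11, 1->4; deleted nodes (none); deleted edges (none); added nodes 18, 19; added edges (none); result: nodes: 0:v, 1:v, 2:u, 3:z, 4:v, 5:z, 6:w, 8:w, 9:v, 11:u, 12:u, 15:z, 16:u, 17:u, 18:u, 19:u edges: (1,5,y); (2,0,x); (2,12,x); (4,3,x); (4,6,y); (4,11,y); (5,0,y); (5,8,x); (6,3,x); (8,5,y); (8,9,y); (9,5,x); (11,6,x); (11,9,y); (15,2,y); (15,11,y); (15,12,x)
step 3: rule r1; match: 0->11, 1->4; deleted nodes (none); deleted edges (none); added nodes 20, 21; added edges (none); result: nodes: 0:v, 1:v, 2:u, 3:z, 4:v, 5:z, 6:w, 8:w, 9:v, 11:u, 12:u, 15:z, 16:u, 17:u, 18:u, 19:u, 20:u, 21:u edges: (1,5,y); (2,0,x); (2,12,x); (4,3,x); (4,6,y); (4,11,y); (5,0,y); (5,8,x); (6,3,x); (8,5,y); (8,9,y); (9,5,x); (11,6,x); (11,9,y); (15,2,y); (15,11,y); (15,12,x)
final:
nodes: 0:v, 1:v, 2:u, 3:z, 4:v, 5:z, 6:w, 8:w, 9:v, 11:u, 12:u, 15:z, 16:u, 17:u, 18:u, 19:u, 20:u, 21:u
edges: (1,5,y); (2,0,x); (2,12,x); (4,3,x); (4,6,y); (4,11,y); (5,0,y); (5,8,x); (6,3,x); (8,5,y); (8,9,y); (9,5,x); (11,6,x); (11,9,y); (15,2,y); (15,11,y); (15,12,x)


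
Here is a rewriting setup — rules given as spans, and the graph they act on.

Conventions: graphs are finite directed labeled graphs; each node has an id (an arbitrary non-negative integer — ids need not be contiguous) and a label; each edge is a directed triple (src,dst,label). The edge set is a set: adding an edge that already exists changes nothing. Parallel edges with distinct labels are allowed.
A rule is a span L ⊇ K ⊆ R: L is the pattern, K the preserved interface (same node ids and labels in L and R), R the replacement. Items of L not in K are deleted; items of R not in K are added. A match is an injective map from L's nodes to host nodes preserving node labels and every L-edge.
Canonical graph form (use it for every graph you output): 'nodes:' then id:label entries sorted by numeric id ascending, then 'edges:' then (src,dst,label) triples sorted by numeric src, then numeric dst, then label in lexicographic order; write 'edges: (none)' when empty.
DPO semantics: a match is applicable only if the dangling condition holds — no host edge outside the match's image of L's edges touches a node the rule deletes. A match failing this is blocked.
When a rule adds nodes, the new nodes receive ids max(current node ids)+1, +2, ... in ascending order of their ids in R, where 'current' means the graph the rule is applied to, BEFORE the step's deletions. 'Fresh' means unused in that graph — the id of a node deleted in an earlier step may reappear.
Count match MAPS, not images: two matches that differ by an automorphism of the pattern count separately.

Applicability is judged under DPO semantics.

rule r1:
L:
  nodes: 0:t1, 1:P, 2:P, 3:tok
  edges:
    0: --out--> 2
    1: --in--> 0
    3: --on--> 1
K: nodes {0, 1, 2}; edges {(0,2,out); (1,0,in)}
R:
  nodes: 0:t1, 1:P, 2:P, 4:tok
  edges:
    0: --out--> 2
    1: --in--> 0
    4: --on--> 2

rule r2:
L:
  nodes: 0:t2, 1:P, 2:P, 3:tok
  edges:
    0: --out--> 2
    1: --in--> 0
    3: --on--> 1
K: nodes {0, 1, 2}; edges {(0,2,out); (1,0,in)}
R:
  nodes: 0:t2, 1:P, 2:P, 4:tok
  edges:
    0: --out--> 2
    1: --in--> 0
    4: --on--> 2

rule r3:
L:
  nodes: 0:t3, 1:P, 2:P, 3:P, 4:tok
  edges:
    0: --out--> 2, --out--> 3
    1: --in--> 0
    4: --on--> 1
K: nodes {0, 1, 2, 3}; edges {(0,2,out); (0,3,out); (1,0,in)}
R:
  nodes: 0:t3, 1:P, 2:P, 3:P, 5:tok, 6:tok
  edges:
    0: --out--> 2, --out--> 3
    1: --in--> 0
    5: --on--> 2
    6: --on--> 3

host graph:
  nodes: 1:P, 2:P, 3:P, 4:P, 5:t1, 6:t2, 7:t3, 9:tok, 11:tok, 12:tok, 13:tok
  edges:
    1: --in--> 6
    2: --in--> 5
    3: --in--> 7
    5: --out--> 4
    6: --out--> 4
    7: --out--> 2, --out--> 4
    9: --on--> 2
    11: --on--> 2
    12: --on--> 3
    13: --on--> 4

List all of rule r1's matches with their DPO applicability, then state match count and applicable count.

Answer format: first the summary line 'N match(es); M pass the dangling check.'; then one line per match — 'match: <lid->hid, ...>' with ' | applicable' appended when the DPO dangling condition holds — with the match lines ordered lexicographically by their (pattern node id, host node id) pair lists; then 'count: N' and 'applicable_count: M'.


2 match(es); 2 pass the dangling check.
match: 0->5, 1->2, 2->4, 3->9 | applicable
match: 0->5, 1->2, 2->4, 3->11 | applicable
count: 2
applicable_count: 2


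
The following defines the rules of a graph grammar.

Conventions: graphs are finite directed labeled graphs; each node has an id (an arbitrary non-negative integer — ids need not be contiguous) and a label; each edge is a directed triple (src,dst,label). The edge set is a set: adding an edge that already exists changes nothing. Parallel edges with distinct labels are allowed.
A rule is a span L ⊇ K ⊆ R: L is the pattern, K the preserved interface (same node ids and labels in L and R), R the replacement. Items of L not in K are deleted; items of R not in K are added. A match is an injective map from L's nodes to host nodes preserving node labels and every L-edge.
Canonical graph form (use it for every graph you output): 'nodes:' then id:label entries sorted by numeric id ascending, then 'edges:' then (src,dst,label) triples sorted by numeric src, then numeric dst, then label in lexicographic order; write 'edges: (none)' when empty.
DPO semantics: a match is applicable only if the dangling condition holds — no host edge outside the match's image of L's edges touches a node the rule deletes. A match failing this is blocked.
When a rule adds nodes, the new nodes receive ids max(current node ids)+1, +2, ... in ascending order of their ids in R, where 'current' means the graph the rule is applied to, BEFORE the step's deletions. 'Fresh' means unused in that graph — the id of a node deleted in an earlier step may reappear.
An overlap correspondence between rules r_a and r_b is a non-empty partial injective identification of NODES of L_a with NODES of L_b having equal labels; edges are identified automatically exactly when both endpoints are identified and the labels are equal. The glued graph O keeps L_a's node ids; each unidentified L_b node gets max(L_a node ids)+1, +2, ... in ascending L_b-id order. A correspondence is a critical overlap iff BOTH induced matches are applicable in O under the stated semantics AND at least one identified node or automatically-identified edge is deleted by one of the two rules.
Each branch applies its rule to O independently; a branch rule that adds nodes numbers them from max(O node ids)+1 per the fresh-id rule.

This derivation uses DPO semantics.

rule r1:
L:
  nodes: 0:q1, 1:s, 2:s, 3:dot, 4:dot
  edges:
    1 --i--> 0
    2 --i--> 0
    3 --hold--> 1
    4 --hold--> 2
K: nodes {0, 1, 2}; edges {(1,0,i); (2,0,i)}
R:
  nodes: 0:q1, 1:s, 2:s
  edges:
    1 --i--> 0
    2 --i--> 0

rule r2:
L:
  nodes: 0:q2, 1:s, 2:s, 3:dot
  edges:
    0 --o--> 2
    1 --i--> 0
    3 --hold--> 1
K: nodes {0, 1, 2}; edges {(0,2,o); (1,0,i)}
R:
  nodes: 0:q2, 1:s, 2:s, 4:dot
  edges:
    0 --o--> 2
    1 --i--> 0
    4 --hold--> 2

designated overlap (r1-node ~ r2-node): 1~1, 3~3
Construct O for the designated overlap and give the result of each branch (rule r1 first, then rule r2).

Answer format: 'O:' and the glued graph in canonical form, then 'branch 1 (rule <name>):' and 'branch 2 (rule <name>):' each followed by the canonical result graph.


O:
nodes: 0:q1, 1:s, 2:s, 3:dot, 4:dot, 5:q2, 6:s
edges: (1,0,i); (1,5,i); (2,0,i); (3,1,hold); (4,2,hold); (5,6,o)
branch 1 (rule r1):
nodes: 0:q1, 1:s, 2:s, 5:q2, 6:s
edges: (1,0,i); (1,5,i); (2,0,i); (5,6,o)
branch 2 (rule r2):
nodes: 0:q1, 1:s, 2:s, 4:dot, 5:q2, 6:s, 7:dot
edges: (1,0,i); (1,5,i); (2,0,i); (4,2,hold); (5,6,o); (7,6,hold)


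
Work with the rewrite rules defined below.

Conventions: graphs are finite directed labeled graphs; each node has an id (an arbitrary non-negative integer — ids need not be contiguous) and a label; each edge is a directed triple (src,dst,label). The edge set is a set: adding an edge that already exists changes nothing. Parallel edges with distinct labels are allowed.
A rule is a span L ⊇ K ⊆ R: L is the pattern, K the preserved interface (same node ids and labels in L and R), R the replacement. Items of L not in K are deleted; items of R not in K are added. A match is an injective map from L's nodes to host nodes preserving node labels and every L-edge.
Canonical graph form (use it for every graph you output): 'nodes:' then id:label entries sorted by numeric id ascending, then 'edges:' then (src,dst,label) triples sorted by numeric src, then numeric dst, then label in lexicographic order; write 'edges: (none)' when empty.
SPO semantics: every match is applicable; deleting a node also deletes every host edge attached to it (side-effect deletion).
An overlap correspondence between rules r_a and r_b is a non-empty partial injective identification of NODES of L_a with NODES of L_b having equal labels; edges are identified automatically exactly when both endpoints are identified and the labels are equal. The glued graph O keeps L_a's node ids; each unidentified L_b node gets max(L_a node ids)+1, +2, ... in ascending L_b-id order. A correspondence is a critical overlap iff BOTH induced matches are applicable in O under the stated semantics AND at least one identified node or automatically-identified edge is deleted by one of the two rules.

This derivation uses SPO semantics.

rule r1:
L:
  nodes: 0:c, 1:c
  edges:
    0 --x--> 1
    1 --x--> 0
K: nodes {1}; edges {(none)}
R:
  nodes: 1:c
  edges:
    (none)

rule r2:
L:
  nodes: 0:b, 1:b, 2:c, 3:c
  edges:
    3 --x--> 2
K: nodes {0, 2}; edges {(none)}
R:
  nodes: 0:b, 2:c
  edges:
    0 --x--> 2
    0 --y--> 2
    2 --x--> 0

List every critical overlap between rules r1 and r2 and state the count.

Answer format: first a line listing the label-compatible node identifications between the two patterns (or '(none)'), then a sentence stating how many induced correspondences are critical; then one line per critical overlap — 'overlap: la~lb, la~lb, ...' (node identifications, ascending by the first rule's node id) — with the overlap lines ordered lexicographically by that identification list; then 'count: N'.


label-compatible node identifications between L(r1) and L(r2): 0~2, 0~3, 1~2, 1~3
5 of the induced correspondences are critical overlaps of r1 and r2.
overlap: 0~2
overlap: 0~2, 1~3
overlap: 0~3
overlap: 0~3, 1~2
overlap: 1~3
count: 5


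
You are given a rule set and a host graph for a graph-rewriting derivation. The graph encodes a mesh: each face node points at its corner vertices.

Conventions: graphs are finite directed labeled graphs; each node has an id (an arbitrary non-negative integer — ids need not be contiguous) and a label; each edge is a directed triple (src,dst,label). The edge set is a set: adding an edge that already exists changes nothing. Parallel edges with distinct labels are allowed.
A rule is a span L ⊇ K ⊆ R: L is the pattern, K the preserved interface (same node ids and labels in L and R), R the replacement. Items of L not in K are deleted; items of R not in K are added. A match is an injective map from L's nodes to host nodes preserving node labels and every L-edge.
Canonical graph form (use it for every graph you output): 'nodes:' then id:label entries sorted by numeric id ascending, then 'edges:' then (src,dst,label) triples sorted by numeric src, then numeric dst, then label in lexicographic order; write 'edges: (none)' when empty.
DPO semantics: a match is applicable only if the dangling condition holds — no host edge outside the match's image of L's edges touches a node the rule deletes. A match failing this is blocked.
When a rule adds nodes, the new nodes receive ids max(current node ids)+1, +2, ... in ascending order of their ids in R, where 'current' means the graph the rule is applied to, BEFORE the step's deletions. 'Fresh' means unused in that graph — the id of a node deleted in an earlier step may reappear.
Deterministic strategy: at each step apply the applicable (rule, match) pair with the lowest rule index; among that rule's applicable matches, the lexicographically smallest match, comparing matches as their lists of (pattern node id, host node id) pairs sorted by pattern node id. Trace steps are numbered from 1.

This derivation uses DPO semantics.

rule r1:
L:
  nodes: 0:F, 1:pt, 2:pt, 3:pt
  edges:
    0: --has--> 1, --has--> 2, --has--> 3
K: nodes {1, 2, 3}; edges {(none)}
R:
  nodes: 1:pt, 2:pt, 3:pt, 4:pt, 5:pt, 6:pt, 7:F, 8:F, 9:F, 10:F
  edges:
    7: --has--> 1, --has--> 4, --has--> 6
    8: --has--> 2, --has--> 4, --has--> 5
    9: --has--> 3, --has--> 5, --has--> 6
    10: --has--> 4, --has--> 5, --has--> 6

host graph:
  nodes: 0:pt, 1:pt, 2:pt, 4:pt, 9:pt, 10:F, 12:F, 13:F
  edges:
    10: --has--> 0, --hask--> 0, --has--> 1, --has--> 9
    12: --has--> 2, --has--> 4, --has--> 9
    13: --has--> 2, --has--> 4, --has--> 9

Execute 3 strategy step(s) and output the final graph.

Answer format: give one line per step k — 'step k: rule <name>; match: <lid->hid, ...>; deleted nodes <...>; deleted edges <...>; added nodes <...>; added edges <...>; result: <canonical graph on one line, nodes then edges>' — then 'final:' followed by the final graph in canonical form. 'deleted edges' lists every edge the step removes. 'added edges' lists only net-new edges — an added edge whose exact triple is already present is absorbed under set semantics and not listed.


step 1: rule r1; match: 0->12, 1->2, 2->4, 3->9; deleted nodes 12; deleted edges (12,2,has); (12,4,has); (12,9,has); added nodes 14, 15, 16, 17, 18, 19, 20; added edges (17,2,has); (17,14,has); (17,16,has); (18,4,has); (18,14,has); (18,15,has); (19,9,has); (19,15,has); (19,16,has); (20,14,has); (20,15,has); (20,16,has); result: nodes: 0:pt, 1:pt, 2:pt, 4:pt, 9:pt, 10:F, 13:F, 14:pt, 15:pt, 16:pt, 17:F, 18:F, 19:F, 20:F edges: (10,0,has); (10,0,hask); (10,1,has); (10,9,has); (13,2,has); (13,4,has); (13,9,has); (17,2,has); (17,14,has); (17,16,has); (18,4,has); (18,14,has); (18,15,has); (19,9,has); (19,15,has); (19,16,has); (20,14,has); (20,15,has); (20,16,has)
step 2: rule r1; match: 0->13, 1->2, 2->4, 3->9; deleted nodes 13; deleted edges (13,2,has); (13,4,has); (13,9,has); added nodes 21, 22, 23, 24, 25, 26, 27; added edges (24,2,has); (24,21,has); (24,23,has); (25,4,has); (25,21,has); (25,22,has); (26,9,has); (26,22,has); (26,23,has); (27,21,has); (27,22,has); (27,23,has); result: nodes: 0:pt, 1:pt, 2:pt, 4:pt, 9:pt, 10:F, 14:pt, 15:pt, 16:pt, 17:F, 18:F, 19:F, 20:F, 21:pt, 22:pt, 23:pt, 24:F, 25:F, 26:F, 27:F edges: (10,0,has); (10,0,hask); (10,1,has); (10,9,has); (17,2,has); (17,14,has); (17,16,has); (18,4,has); (18,14,has); (18,15,has); (19,9,has); (19,15,has); (19,16,has); (20,14,has); (20,15,has); (20,16,has); (24,2,has); (24,21,has); (24,23,has); (25,4,has); (25,21,has); (25,22,has); (26,9,has); (26,22,has); (26,23,has); (27,21,has); (27,22,has); (27,23,has)
step 3: rule r1; match: 0->17, 1->2, 2->14, 3->16; deleted nodes 17; deleted edges (17,2,has); (17,14,has); (17,16,has); added nodes 28, 29, 30, 31, 32, 33, 34; added edges (31,2,has); (31,28,has); (31,30,has); (32,14,has); (32,28,has); (32,29,has); (33,16,has); (33,29,has); (33,30,has); (34,28,has); (34,29,has); (34,30,has); result: nodes: 0:pt, 1:pt, 2:pt, 4:pt, 9:pt, 10:F, 14:pt, 15:pt, 16:pt, 18:F, 19:F, 20:F, 21:pt, 22:pt, 23:pt, 24:F, 25:F, 26:F, 27:F, 28:pt, 29:pt, 30:pt, 31:F, 32:F, 33:F, 34:F edges: (10,0,has); (10,0,hask); (10,1,has); (10,9,has); (18,4,has); (18,14,has); (18,15,has); (19,9,has); (19,15,has); (19,16,has); (20,14,has); (20,15,has); (20,16,has); (24,2,has); (24,21,has); (24,23,has); (25,4,has); (25,21,has); (25,22,has); (26,9,has); (26,22,has); (26,23,has); (27,21,has); (27,22,has); (27,23,has); (31,2,has); (31,28,has); (31,30,has); (32,14,has); (32,28,has); (32,29,has); (33,16,has); (33,29,has); (33,30,has); (34,28,has); (34,29,has); (34,30,has)
final:
nodes: 0:pt, 1:pt, 2:pt, 4:pt, 9:pt, 10:F, 14:pt, 15:pt, 16:pt, 18:F, 19:F, 20:F, 21:pt, 22:pt, 23:pt, 24:F, 25:F, 26:F, 27:F, 28:pt, 29:pt, 30:pt, 31:F, 32:F, 33:F, 34:F
edges: (10,0,has); (10,0,hask); (10,1,has); (10,9,has); (18,4,has); (18,14,has); (18,15,has); (19,9,has); (19,15,has); (19,16,has); (20,14,has); (20,15,has); (20,16,has); (24,2,has); (24,21,has); (24,23,has); (25,4,has); (25,21,has); (25,22,has); (26,9,has); (26,22,has); (26,23,has); (27,21,has); (27,22,has); (27,23,has); (31,2,has); (31,28,has); (31,30,has); (32,14,has); (32,28,has); (32,29,has); (33,16,has); (33,29,has); (33,30,has); (34,28,has); (34,29,has); (34,30,has)
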